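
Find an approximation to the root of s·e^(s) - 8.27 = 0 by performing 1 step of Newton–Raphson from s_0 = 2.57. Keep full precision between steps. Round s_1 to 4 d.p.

2.0274

Newton update: s ← s − f(s)/f'(s).
f'(s) = (s + 1)·e^(s)
s_0 = 2.570000: f = 25.309169, f' = 46.644993 → s_1 = 2.570000 - (25.309169)/(46.644993) = 2.027409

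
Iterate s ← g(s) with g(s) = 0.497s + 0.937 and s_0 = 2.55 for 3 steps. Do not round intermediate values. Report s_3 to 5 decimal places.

s_1 = g(2.550000) = 2.204350
s_2 = g(2.204350) = 2.032562
s_3 = g(2.032562) = 1.947183

1.94718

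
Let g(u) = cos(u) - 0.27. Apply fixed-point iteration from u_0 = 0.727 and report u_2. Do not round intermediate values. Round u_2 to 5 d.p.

0.61830

u_1 = g(0.727000) = 0.477172
u_2 = g(0.477172) = 0.618297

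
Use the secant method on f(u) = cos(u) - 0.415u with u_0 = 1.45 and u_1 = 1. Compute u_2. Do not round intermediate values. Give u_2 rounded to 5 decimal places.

1.09296

Secant update: u_(k+1) = u_k − f(u_k)·(u_k − u_(k-1))/(f(u_k) − f(u_(k-1))).
f(u_0) = -0.481247, f(u_1) = 0.125302
u_2 = 1.000000 - (0.125302)·(1.000000 - 1.450000)/(0.125302 - (-0.481247)) = 1.092962; f(u_2) = 0.006278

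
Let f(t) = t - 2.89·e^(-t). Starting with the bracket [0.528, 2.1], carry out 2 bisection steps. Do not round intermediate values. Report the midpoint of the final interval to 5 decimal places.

1.11750

f(0.528000) = -1.176474, f(2.100000) = 1.746101 (opposite signs)
step 1: m = 1.314000, f(m) = 0.537333 > 0 → root in [0.528000, 1.314000]
step 2: m = 0.921000, f(m) = -0.229569 < 0 → root in [0.921000, 1.314000]
Midpoint of [0.921000, 1.314000] = 1.117500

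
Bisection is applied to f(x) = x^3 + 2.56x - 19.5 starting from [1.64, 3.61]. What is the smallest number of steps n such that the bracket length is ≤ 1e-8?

28

Initial width b − a = 3.61 − 1.64 = 1.970000.
After n steps the width is (b−a)/2^n; need (b−a)/2^n ≤ 1e-8.
So n ≥ log₂(1.970000/1e-8) = log₂(197000000.0000) ≈ 27.5536.
Hence n = 28.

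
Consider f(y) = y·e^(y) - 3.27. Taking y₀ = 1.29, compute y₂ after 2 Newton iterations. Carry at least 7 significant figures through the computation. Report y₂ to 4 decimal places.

1.0950

f'(y) = (y + 1)·e^(y)
y_0 = 1.290000: f = 1.416295, f' = 8.319081 → y_1 = 1.290000 - (1.416295)/(8.319081) = 1.119753
y_1 = 1.119753: f = 0.161035, f' = 6.495134 → y_2 = 1.119753 - (0.161035)/(6.495134) = 1.094960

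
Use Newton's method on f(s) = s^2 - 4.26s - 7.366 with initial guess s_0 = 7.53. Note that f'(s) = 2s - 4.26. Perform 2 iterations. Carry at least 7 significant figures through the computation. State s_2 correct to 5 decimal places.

5.59636

s_0 = 7.530000: f = 17.257100, f' = 10.800000 → s_1 = 7.530000 - (17.257100)/(10.800000) = 5.932120
s_1 = 5.932120: f = 2.553219, f' = 7.604241 → s_2 = 5.932120 - (2.553219)/(7.604241) = 5.596358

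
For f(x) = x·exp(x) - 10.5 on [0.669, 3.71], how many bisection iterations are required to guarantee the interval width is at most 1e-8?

Initial width b − a = 3.71 − 0.669 = 3.041000.
After n steps the width is (b−a)/2^n; need (b−a)/2^n ≤ 1e-8.
So n ≥ log₂(3.041000/1e-8) = log₂(304100000.0000) ≈ 28.1800.
Hence n = 29.

29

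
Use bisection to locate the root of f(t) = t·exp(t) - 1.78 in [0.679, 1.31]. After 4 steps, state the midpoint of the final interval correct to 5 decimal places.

0.81703

f(0.679000) = -0.441077, f(1.310000) = 3.075088 (opposite signs)
step 1: m = 0.994500, f(m) = 0.908504 > 0 → root in [0.679000, 0.994500]
step 2: m = 0.836750, f(m) = 0.151931 > 0 → root in [0.679000, 0.836750]
step 3: m = 0.757875, f(m) = -0.162894 < 0 → root in [0.757875, 0.836750]
step 4: m = 0.797313, f(m) = -0.010311 < 0 → root in [0.797313, 0.836750]
Midpoint of [0.797313, 0.836750] = 0.817031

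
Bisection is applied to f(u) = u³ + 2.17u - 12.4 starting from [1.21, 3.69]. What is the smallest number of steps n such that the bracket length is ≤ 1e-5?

Initial width b − a = 3.69 − 1.21 = 2.480000.
After n steps the width is (b−a)/2^n; need (b−a)/2^n ≤ 1e-5.
So n ≥ log₂(2.480000/1e-5) = log₂(248000.0000) ≈ 17.9200.
Hence n = 18.

18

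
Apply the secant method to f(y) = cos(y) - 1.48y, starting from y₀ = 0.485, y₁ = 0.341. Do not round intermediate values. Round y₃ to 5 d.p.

0.56892

f(y_0) = 0.166875, f(y_1) = 0.437741
y_2 = 0.341000 - (0.437741)·(0.341000 - 0.485000)/(0.437741 - (0.166875)) = 0.573716; f(y_2) = -0.009209
y_3 = 0.573716 - (-0.009209)·(0.573716 - 0.341000)/(-0.009209 - (0.437741)) = 0.568921; f(y_3) = 0.000480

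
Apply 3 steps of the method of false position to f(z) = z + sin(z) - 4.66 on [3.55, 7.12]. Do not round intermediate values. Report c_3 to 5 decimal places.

f(3.550000) = -1.507148, f(7.120000) = 3.202513
step 1: c = 4.692443, f(c) = -0.967358 < 0 → new bracket [4.692443, 7.120000]
step 2: c = 5.255606, f(c) = -0.260444 < 0 → new bracket [5.255606, 7.120000]
step 3: c = 5.395824, f(c) = -0.039583 < 0 → new bracket [5.395824, 7.120000]

5.39582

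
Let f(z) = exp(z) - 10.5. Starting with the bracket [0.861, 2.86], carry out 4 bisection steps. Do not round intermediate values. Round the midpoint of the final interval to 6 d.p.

f(0.861000) = -8.134475, f(2.860000) = 6.961527 (opposite signs)
step 1: m = 1.860500, f(m) = -4.073051 < 0 → root in [1.860500, 2.860000]
step 2: m = 2.360250, f(m) = 0.093600 > 0 → root in [1.860500, 2.360250]
step 3: m = 2.110375, f(m) = -2.248665 < 0 → root in [2.110375, 2.360250]
step 4: m = 2.235313, f(m) = -1.150597 < 0 → root in [2.235313, 2.360250]
Midpoint of [2.235313, 2.360250] = 2.297781

2.297781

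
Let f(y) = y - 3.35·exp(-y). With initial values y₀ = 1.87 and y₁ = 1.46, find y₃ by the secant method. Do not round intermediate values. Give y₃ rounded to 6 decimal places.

Secant update: y_(k+1) = y_k − f(y_k)·(y_k − y_(k-1))/(f(y_k) − f(y_(k-1))).
f(y_0) = 1.353686, f(y_1) = 0.682008
y_2 = 1.460000 - (0.682008)·(1.460000 - 1.870000)/(0.682008 - (1.353686)) = 1.043694; f(y_2) = -0.136014
y_3 = 1.043694 - (-0.136014)·(1.043694 - 1.460000)/(-0.136014 - (0.682008)) = 1.112914; f(y_3) = 0.012103

1.112914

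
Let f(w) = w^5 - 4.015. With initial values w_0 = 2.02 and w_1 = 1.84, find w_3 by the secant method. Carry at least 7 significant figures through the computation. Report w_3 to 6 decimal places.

f(w_0) = 29.617322, f(w_1) = 17.075609
w_2 = 1.840000 - (17.075609)·(1.840000 - 2.020000)/(17.075609 - (29.617322)) = 1.594929; f(w_2) = 6.305645
w_3 = 1.594929 - (6.305645)·(1.594929 - 1.840000)/(6.305645 - (17.075609)) = 1.451444; f(w_3) = 2.426710

1.451444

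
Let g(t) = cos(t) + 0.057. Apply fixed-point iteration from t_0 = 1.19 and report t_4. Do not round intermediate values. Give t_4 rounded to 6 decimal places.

0.867867

t_1 = g(1.190000) = 0.428660
t_2 = g(0.428660) = 0.966524
t_3 = g(0.966524) = 0.625164
t_4 = g(0.625164) = 0.867867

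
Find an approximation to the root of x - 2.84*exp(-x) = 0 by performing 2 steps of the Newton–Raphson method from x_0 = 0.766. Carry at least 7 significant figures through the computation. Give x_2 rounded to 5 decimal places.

f'(x) = 1 + 2.84*exp(-x)
x_0 = 0.766000: f = -0.554227, f' = 2.320227 → x_1 = 0.766000 - (-0.554227)/(2.320227) = 1.004868
x_1 = 1.004868: f = -0.034837, f' = 2.039704 → x_2 = 1.004868 - (-0.034837)/(2.039704) = 1.021947

1.02195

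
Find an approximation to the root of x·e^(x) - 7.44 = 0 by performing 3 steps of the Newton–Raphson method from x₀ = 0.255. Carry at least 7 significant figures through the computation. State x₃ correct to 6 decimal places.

f'(x) = (x + 1)·e^(x)
x_0 = 0.255000: f = -7.110932, f' = 1.619529 → x_1 = 0.255000 - (-7.110932)/(1.619529) = 4.645740
x_1 = 4.645740: f = 476.369248, f' = 587.949653 → x_2 = 4.645740 - (476.369248)/(587.949653) = 3.835519
x_2 = 3.835519: f = 170.211471, f' = 223.968926 → x_3 = 3.835519 - (170.211471)/(223.968926) = 3.075541

3.075541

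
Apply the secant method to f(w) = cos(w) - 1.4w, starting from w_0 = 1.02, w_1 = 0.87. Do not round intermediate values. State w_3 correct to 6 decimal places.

0.593455

f(w_0) = -0.904634, f(w_1) = -0.573173
w_2 = 0.870000 - (-0.573173)·(0.870000 - 1.020000)/(-0.573173 - (-0.904634)) = 0.610615; f(w_2) = -0.035565
w_3 = 0.610615 - (-0.035565)·(0.610615 - 0.870000)/(-0.035565 - (-0.573173)) = 0.593455; f(w_3) = -0.001824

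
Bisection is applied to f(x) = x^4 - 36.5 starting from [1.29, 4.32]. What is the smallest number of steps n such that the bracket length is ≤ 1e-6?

Initial width b − a = 4.32 − 1.29 = 3.030000.
After n steps the width is (b−a)/2^n; need (b−a)/2^n ≤ 1e-6.
So n ≥ log₂(3.030000/1e-6) = log₂(3030000.0000) ≈ 21.5309.
Hence n = 22.

22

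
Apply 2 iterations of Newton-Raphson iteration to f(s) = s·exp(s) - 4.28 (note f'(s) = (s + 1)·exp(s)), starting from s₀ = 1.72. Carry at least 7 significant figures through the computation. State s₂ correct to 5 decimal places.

1.25074

s_0 = 1.720000: f = 5.325389, f' = 15.189917 → s_1 = 1.720000 - (5.325389)/(15.189917) = 1.369413
s_1 = 1.369413: f = 1.105957, f' = 9.318998 → s_2 = 1.369413 - (1.105957)/(9.318998) = 1.250735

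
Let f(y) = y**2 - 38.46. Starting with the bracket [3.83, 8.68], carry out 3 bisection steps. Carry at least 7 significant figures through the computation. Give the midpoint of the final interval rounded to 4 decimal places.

f(3.830000) = -23.791100, f(8.680000) = 36.882400 (opposite signs)
step 1: m = 6.255000, f(m) = 0.665025 > 0 → root in [3.830000, 6.255000]
step 2: m = 5.042500, f(m) = -13.033194 < 0 → root in [5.042500, 6.255000]
step 3: m = 5.648750, f(m) = -6.551623 < 0 → root in [5.648750, 6.255000]
Midpoint of [5.648750, 6.255000] = 5.951875

5.9519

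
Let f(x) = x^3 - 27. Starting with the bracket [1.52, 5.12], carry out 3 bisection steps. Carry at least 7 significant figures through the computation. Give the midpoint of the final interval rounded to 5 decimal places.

f(1.520000) = -23.488192, f(5.120000) = 107.217728 (opposite signs)
step 1: m = 3.320000, f(m) = 9.594368 > 0 → root in [1.520000, 3.320000]
step 2: m = 2.420000, f(m) = -12.827512 < 0 → root in [2.420000, 3.320000]
step 3: m = 2.870000, f(m) = -3.360097 < 0 → root in [2.870000, 3.320000]
Midpoint of [2.870000, 3.320000] = 3.095000

3.09500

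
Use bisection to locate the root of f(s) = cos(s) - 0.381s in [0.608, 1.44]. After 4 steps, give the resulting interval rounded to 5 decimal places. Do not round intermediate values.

f(0.608000) = 0.589144, f(1.440000) = -0.418216 (opposite signs)
step 1: m = 1.024000, f(m) = 0.129809 > 0 → root in [1.024000, 1.440000]
step 2: m = 1.232000, f(m) = -0.137040 < 0 → root in [1.024000, 1.232000]
step 3: m = 1.128000, f(m) = -0.001300 < 0 → root in [1.024000, 1.128000]
step 4: m = 1.076000, f(m) = 0.064896 > 0 → root in [1.076000, 1.128000]

[1.07600, 1.12800]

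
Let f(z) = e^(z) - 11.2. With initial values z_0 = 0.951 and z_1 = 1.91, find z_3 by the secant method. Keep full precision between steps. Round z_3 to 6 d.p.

2.287916

f(z_0) = -8.611703, f(z_1) = -4.446911
z_2 = 1.910000 - (-4.446911)·(1.910000 - 0.951000)/(-4.446911 - (-8.611703)) = 2.933962; f(z_2) = 7.601972
z_3 = 2.933962 - (7.601972)·(2.933962 - 1.910000)/(7.601972 - (-4.446911)) = 2.287916; f(z_3) = -1.345619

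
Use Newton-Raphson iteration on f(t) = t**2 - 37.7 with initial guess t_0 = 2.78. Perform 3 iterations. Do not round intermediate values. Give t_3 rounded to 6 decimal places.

f'(t) = 2t
t_0 = 2.780000: f = -29.971600, f' = 5.560000 → t_1 = 2.780000 - (-29.971600)/(5.560000) = 8.170576
t_1 = 8.170576: f = 29.058305, f' = 16.341151 → t_2 = 8.170576 - (29.058305)/(16.341151) = 6.392347
t_2 = 6.392347: f = 3.162097, f' = 12.784694 → t_3 = 6.392347 - (3.162097)/(12.784694) = 6.145012

6.145012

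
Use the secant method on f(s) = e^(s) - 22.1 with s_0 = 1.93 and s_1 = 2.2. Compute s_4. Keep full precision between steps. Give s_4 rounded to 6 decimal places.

2.982285

f(s_0) = -15.210490, f(s_1) = -13.074987
s_2 = 2.200000 - (-13.074987)·(2.200000 - 1.930000)/(-13.074987 - (-15.210490)) = 3.853122; f(s_2) = 25.039981
s_3 = 3.853122 - (25.039981)·(3.853122 - 2.200000)/(25.039981 - (-13.074987)) = 2.767088; f(s_3) = -6.187770
s_4 = 2.767088 - (-6.187770)·(2.767088 - 3.853122)/(-6.187770 - (25.039981)) = 2.982285; f(s_4) = -2.367141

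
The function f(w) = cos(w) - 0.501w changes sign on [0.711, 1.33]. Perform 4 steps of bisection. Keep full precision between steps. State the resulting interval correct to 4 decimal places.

f(0.711000) = 0.401499, f(1.330000) = -0.427854 (opposite signs)
step 1: m = 1.020500, f(m) = 0.011669 > 0 → root in [1.020500, 1.330000]
step 2: m = 1.175250, f(m) = -0.203488 < 0 → root in [1.020500, 1.175250]
step 3: m = 1.097875, f(m) = -0.094546 < 0 → root in [1.020500, 1.097875]
step 4: m = 1.059188, f(m) = -0.041072 < 0 → root in [1.020500, 1.059188]

[1.0205, 1.0592]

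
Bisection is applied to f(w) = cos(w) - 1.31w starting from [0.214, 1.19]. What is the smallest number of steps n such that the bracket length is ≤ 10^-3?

Initial width b − a = 1.19 − 0.214 = 0.976000.
After n steps the width is (b−a)/2^n; need (b−a)/2^n ≤ 10^-3.
So n ≥ log₂(0.976000/10^-3) = log₂(976.0000) ≈ 9.9307.
Hence n = 10.

10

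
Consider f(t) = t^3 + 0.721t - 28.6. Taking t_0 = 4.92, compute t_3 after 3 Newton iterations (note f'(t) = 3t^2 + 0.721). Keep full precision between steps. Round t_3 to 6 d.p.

Newton update: t ← t − f(t)/f'(t).
t_0 = 4.920000: f = 94.042808, f' = 73.340200 → t_1 = 4.920000 - (94.042808)/(73.340200) = 3.637718
t_1 = 3.637718: f = 22.160694, f' = 40.419980 → t_2 = 3.637718 - (22.160694)/(40.419980) = 3.089457
t_2 = 3.089457: f = 3.115583, f' = 29.355238 → t_3 = 3.089457 - (3.115583)/(29.355238) = 2.983323

2.983323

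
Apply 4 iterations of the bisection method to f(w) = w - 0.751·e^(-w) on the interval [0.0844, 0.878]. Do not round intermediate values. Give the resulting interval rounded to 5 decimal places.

[0.43160, 0.48120]

f(0.084400) = -0.605817, f(0.878000) = 0.565874 (opposite signs)
step 1: m = 0.481200, f(m) = 0.017051 > 0 → root in [0.084400, 0.481200]
step 2: m = 0.282800, f(m) = -0.283207 < 0 → root in [0.282800, 0.481200]
step 3: m = 0.382000, f(m) = -0.130554 < 0 → root in [0.382000, 0.481200]
step 4: m = 0.431600, f(m) = -0.056151 < 0 → root in [0.431600, 0.481200]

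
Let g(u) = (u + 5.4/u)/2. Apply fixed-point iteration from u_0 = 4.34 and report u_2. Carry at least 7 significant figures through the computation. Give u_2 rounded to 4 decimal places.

u_1 = g(4.340000) = 2.792120
u_2 = g(2.792120) = 2.363067

2.3631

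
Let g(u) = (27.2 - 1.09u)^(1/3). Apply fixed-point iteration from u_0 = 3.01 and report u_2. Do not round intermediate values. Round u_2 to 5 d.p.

2.88688

u_1 = g(3.010000) = 2.881254
u_2 = g(2.881254) = 2.886878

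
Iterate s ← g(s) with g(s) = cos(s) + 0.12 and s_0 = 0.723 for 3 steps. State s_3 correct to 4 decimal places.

s_1 = g(0.723000) = 0.869824
s_2 = g(0.869824) = 0.764961
s_3 = g(0.764961) = 0.841409

0.8414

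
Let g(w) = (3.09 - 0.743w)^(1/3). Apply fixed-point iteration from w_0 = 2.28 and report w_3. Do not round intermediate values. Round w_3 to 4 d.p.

1.2836

w_1 = g(2.280000) = 1.117612
w_2 = g(1.117612) = 1.312234
w_3 = g(1.312234) = 1.283623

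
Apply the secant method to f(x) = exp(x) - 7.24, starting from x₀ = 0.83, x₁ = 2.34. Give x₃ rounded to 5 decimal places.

f(x_0) = -4.946681, f(x_1) = 3.141237
x_2 = 2.340000 - (3.141237)·(2.340000 - 0.830000)/(3.141237 - (-4.946681)) = 1.753537; f(x_2) = -1.465009
x_3 = 1.753537 - (-1.465009)·(1.753537 - 2.340000)/(-1.465009 - (3.141237)) = 1.940060; f(x_3) = -0.280829

1.94006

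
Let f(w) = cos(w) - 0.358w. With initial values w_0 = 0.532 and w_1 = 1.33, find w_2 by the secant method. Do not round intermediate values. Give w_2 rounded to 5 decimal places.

f(w_0) = 0.671338, f(w_1) = -0.237664
w_2 = 1.330000 - (-0.237664)·(1.330000 - 0.532000)/(-0.237664 - (0.671338)) = 1.121358; f(w_2) = 0.033013

1.12136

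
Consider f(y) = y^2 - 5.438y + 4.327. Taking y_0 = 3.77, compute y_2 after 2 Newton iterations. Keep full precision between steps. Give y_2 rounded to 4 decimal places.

f'(y) = 2y - 5.438
y_0 = 3.770000: f = -1.961360, f' = 2.102000 → y_1 = 3.770000 - (-1.961360)/(2.102000) = 4.703092
y_1 = 4.703092: f = 0.870661, f' = 3.968185 → y_2 = 4.703092 - (0.870661)/(3.968185) = 4.483682

4.4837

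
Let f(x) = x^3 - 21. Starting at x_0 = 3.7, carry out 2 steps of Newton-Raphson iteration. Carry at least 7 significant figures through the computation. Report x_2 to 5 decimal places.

f'(x) = 3x^2
x_0 = 3.700000: f = 29.653000, f' = 41.070000 → x_1 = 3.700000 - (29.653000)/(41.070000) = 2.977989
x_1 = 2.977989: f = 5.410047, f' = 26.605252 → x_2 = 2.977989 - (5.410047)/(26.605252) = 2.774644

2.77464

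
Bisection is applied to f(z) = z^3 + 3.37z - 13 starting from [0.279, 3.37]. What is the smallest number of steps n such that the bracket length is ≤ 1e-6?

22

Initial width b − a = 3.37 − 0.279 = 3.091000.
After n steps the width is (b−a)/2^n; need (b−a)/2^n ≤ 1e-6.
So n ≥ log₂(3.091000/1e-6) = log₂(3091000.0000) ≈ 21.5596.
Hence n = 22.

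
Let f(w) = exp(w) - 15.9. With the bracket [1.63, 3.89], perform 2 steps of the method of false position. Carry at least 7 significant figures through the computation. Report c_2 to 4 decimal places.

f(1.630000) = -10.796125, f(3.890000) = 33.010887
step 1: c = 2.186971, f(c) = -6.991809 < 0 → new bracket [2.186971, 3.890000]
step 2: c = 2.484632, f(c) = -3.903290 < 0 → new bracket [2.484632, 3.890000]

2.4846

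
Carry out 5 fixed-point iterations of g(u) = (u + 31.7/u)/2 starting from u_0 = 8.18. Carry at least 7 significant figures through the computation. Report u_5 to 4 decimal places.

5.6303

u_1 = g(8.180000) = 6.027653
u_2 = g(6.027653) = 5.643374
u_3 = g(5.643374) = 5.630291
u_4 = g(5.630291) = 5.630275
u_5 = g(5.630275) = 5.630275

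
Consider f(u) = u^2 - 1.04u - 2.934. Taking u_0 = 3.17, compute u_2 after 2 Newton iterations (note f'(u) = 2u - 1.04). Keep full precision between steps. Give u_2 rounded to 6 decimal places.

u_0 = 3.170000: f = 3.818100, f' = 5.300000 → u_1 = 3.170000 - (3.818100)/(5.300000) = 2.449604
u_1 = 2.449604: f = 0.518971, f' = 3.859208 → u_2 = 2.449604 - (0.518971)/(3.859208) = 2.315128

2.315128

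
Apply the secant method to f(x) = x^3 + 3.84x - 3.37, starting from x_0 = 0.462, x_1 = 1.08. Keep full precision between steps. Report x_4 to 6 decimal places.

0.762341

f(x_0) = -1.497309, f(x_1) = 2.036912
x_2 = 1.080000 - (2.036912)·(1.080000 - 0.462000)/(2.036912 - (-1.497309)) = 0.723822; f(x_2) = -0.211300
x_3 = 0.723822 - (-0.211300)·(0.723822 - 1.080000)/(-0.211300 - (2.036912)) = 0.757298; f(x_3) = -0.027667
x_4 = 0.757298 - (-0.027667)·(0.757298 - 0.723822)/(-0.027667 - (-0.211300)) = 0.762341; f(x_4) = 0.000436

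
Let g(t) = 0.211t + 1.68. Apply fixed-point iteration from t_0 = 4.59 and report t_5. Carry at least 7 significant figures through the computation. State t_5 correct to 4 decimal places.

t_1 = g(4.590000) = 2.648490
t_2 = g(2.648490) = 2.238831
t_3 = g(2.238831) = 2.152393
t_4 = g(2.152393) = 2.134155
t_5 = g(2.134155) = 2.130307

2.1303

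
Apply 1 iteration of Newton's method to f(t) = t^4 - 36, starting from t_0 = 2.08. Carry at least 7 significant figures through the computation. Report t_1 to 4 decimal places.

f'(t) = 4t^3
t_0 = 2.080000: f = -17.282263, f' = 35.995648 → t_1 = 2.080000 - (-17.282263)/(35.995648) = 2.560121

2.5601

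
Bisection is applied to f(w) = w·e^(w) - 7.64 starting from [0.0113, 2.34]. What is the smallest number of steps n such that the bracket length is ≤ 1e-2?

Initial width b − a = 2.34 − 0.0113 = 2.328700.
After n steps the width is (b−a)/2^n; need (b−a)/2^n ≤ 1e-2.
So n ≥ log₂(2.328700/1e-2) = log₂(232.8700) ≈ 7.8634.
Hence n = 8.

8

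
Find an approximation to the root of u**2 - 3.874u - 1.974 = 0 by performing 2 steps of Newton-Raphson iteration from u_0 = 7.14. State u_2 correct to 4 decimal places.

4.4213

f'(u) = 2u - 3.874
u_0 = 7.140000: f = 21.345240, f' = 10.406000 → u_1 = 7.140000 - (21.345240)/(10.406000) = 5.088756
u_1 = 5.088756: f = 4.207600, f' = 6.303513 → u_2 = 5.088756 - (4.207600)/(6.303513) = 4.421256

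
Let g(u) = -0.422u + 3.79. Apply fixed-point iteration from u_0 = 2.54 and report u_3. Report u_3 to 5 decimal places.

u_1 = g(2.540000) = 2.718120
u_2 = g(2.718120) = 2.642953
u_3 = g(2.642953) = 2.674674

2.67467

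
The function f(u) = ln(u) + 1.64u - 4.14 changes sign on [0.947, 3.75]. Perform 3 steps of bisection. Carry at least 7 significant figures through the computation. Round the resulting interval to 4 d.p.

[1.9981, 2.3485]

f(0.947000) = -2.641376, f(3.750000) = 3.331756 (opposite signs)
step 1: m = 2.348500, f(m) = 0.565317 > 0 → root in [0.947000, 2.348500]
step 2: m = 1.647750, f(m) = -0.938279 < 0 → root in [1.647750, 2.348500]
step 3: m = 1.998125, f(m) = -0.170866 < 0 → root in [1.998125, 2.348500]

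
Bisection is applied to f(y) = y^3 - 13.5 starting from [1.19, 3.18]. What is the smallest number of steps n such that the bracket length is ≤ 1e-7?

Initial width b − a = 3.18 − 1.19 = 1.990000.
After n steps the width is (b−a)/2^n; need (b−a)/2^n ≤ 1e-7.
So n ≥ log₂(1.990000/1e-7) = log₂(19900000.0000) ≈ 24.2463.
Hence n = 25.

25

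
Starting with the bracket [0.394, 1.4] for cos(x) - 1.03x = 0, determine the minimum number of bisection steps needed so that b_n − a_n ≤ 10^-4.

14

Initial width b − a = 1.4 − 0.394 = 1.006000.
After n steps the width is (b−a)/2^n; need (b−a)/2^n ≤ 10^-4.
So n ≥ log₂(1.006000/10^-4) = log₂(10060.0000) ≈ 13.2963.
Hence n = 14.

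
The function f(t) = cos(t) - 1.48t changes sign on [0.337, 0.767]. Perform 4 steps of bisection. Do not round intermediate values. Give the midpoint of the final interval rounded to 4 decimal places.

0.5654

f(0.337000) = 0.444991, f(0.767000) = -0.415164 (opposite signs)
step 1: m = 0.552000, f(m) = 0.034517 > 0 → root in [0.552000, 0.767000]
step 2: m = 0.659500, f(m) = -0.185761 < 0 → root in [0.552000, 0.659500]
step 3: m = 0.605750, f(m) = -0.074435 < 0 → root in [0.552000, 0.605750]
step 4: m = 0.578875, f(m) = -0.019656 < 0 → root in [0.552000, 0.578875]
Midpoint of [0.552000, 0.578875] = 0.565438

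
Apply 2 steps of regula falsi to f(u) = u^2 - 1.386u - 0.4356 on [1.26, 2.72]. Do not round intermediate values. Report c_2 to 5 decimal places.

1.58903

f(1.260000) = -0.594360, f(2.720000) = 3.192880
step 1: c = 1.489129, f(c) = -0.282028 < 0 → new bracket [1.489129, 2.720000]
step 2: c = 1.589028, f(c) = -0.112983 < 0 → new bracket [1.589028, 2.720000]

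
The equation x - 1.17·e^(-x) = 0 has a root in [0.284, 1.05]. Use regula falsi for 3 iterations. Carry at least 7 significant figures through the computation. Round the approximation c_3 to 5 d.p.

False-position update: c = (a·f(b) − b·f(a))/(f(b) − f(a)); replace the endpoint whose sign matches f(c).
f(0.284000) = -0.596737, f(1.050000) = 0.640573
step 1: c = 0.653431, f(c) = 0.044729 > 0 → new bracket [0.284000, 0.653431]
step 2: c = 0.627671, f(c) = 0.003085 > 0 → new bracket [0.284000, 0.627671]
step 3: c = 0.625903, f(c) = 0.000212 > 0 → new bracket [0.284000, 0.625903]

0.62590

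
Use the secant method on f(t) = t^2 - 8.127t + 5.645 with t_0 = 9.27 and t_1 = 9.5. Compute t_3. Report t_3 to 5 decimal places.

f(t_0) = 16.240610, f(t_1) = 18.688500
t_2 = 9.500000 - (18.688500)·(9.500000 - 9.270000)/(18.688500 - (16.240610)) = 7.744057; f(t_2) = 2.679469
t_3 = 7.744057 - (2.679469)·(7.744057 - 9.500000)/(2.679469 - (18.688500)) = 7.450161; f(t_3) = 0.602440

7.45016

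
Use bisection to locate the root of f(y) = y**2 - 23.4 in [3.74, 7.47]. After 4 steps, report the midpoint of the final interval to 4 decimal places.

4.7891

f(3.740000) = -9.412400, f(7.470000) = 32.400900 (opposite signs)
step 1: m = 5.605000, f(m) = 8.016025 > 0 → root in [3.740000, 5.605000]
step 2: m = 4.672500, f(m) = -1.567744 < 0 → root in [4.672500, 5.605000]
step 3: m = 5.138750, f(m) = 3.006752 > 0 → root in [4.672500, 5.138750]
step 4: m = 4.905625, f(m) = 0.665157 > 0 → root in [4.672500, 4.905625]
Midpoint of [4.672500, 4.905625] = 4.789062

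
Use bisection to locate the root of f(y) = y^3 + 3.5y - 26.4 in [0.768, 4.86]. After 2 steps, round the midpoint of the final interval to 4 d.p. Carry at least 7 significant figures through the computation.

f(0.768000) = -23.259015, f(4.860000) = 105.401256 (opposite signs)
step 1: m = 2.814000, f(m) = 5.731929 > 0 → root in [0.768000, 2.814000]
step 2: m = 1.791000, f(m) = -14.386543 < 0 → root in [1.791000, 2.814000]
Midpoint of [1.791000, 2.814000] = 2.302500

2.3025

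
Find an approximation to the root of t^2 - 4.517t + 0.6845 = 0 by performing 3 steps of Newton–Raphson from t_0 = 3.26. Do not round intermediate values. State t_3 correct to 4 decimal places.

f'(t) = 2t - 4.517
t_0 = 3.260000: f = -3.413320, f' = 2.003000 → t_1 = 3.260000 - (-3.413320)/(2.003000) = 4.964104
t_1 = 4.964104: f = 2.903970, f' = 5.411208 → t_2 = 4.964104 - (2.903970)/(5.411208) = 4.427445
t_2 = 4.427445: f = 0.288002, f' = 4.337891 → t_3 = 4.427445 - (0.288002)/(4.337891) = 4.361053

4.3611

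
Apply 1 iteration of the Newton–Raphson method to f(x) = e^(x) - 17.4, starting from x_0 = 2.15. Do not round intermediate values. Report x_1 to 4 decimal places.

Newton update: x ← x − f(x)/f'(x).
f'(x) = e^(x)
x_0 = 2.150000: f = -8.815142, f' = 8.584858 → x_1 = 2.150000 - (-8.815142)/(8.584858) = 3.176824

3.1768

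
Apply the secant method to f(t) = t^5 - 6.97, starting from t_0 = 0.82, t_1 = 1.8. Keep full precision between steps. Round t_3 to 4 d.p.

1.3498

f(t_0) = -6.599260, f(t_1) = 11.925680
t_2 = 1.800000 - (11.925680)·(1.800000 - 0.820000)/(11.925680 - (-6.599260)) = 1.169112; f(t_2) = -4.785861
t_3 = 1.169112 - (-4.785861)·(1.169112 - 1.800000)/(-4.785861 - (11.925680)) = 1.349786; f(t_3) = -2.489520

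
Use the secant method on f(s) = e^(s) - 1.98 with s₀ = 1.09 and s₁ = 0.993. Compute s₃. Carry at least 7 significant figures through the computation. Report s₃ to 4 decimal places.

f(s_0) = 0.994274, f(s_1) = 0.719320
s_2 = 0.993000 - (0.719320)·(0.993000 - 1.090000)/(0.719320 - (0.994274)) = 0.739233; f(s_2) = 0.114330
s_3 = 0.739233 - (0.114330)·(0.739233 - 0.993000)/(0.114330 - (0.719320)) = 0.691277; f(s_3) = 0.016264

0.6913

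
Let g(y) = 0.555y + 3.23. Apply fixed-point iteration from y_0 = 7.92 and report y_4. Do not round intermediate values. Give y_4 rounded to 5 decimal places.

y_1 = g(7.920000) = 7.625600
y_2 = g(7.625600) = 7.462208
y_3 = g(7.462208) = 7.371525
y_4 = g(7.371525) = 7.321197

7.32120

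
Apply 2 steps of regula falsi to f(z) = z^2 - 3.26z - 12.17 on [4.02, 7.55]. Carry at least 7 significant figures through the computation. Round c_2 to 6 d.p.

f(4.020000) = -9.114800, f(7.550000) = 20.219500
step 1: c = 5.116847, f(c) = -2.668797 < 0 → new bracket [5.116847, 7.550000]
step 2: c = 5.400555, f(c) = -0.609814 < 0 → new bracket [5.400555, 7.550000]

5.400555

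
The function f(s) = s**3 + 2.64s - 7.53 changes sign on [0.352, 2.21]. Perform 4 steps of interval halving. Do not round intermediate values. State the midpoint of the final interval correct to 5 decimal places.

f(0.352000) = -6.557106, f(2.210000) = 9.098261 (opposite signs)
step 1: m = 1.281000, f(m) = -2.046089 < 0 → root in [1.281000, 2.210000]
step 2: m = 1.745500, f(m) = 2.396257 > 0 → root in [1.281000, 1.745500]
step 3: m = 1.513250, f(m) = -0.069790 < 0 → root in [1.513250, 1.745500]
step 4: m = 1.629375, f(m) = 1.097317 > 0 → root in [1.513250, 1.629375]
Midpoint of [1.513250, 1.629375] = 1.571312

1.57131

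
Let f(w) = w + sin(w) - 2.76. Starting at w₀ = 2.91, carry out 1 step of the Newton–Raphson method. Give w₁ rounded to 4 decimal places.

-11.3056

Newton update: w ← w − f(w)/f'(w).
f'(w) = 1 + cos(w)
w_0 = 2.910000: f = 0.379528, f' = 0.026698 → w_1 = 2.910000 - (0.379528)/(0.026698) = -11.305633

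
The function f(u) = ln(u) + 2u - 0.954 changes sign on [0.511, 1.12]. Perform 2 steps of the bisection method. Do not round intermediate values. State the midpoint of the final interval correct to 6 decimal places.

0.739375

f(0.511000) = -0.603386, f(1.120000) = 1.399329 (opposite signs)
step 1: m = 0.815500, f(m) = 0.473046 > 0 → root in [0.511000, 0.815500]
step 2: m = 0.663250, f(m) = -0.038103 < 0 → root in [0.663250, 0.815500]
Midpoint of [0.663250, 0.815500] = 0.739375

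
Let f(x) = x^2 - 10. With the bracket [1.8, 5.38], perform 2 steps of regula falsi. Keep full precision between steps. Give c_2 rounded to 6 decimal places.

False-position update: c = (a·f(b) − b·f(a))/(f(b) − f(a)); replace the endpoint whose sign matches f(c).
f(1.800000) = -6.760000, f(5.380000) = 18.944400
step 1: c = 2.741504, f(c) = -2.484155 < 0 → new bracket [2.741504, 5.380000]
step 2: c = 3.047378, f(c) = -0.713488 < 0 → new bracket [3.047378, 5.380000]

3.047378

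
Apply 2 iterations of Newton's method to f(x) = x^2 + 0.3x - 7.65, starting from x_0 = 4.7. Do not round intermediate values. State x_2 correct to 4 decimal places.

2.6509

f'(x) = 2x + 0.3
x_0 = 4.700000: f = 15.850000, f' = 9.700000 → x_1 = 4.700000 - (15.850000)/(9.700000) = 3.065979
x_1 = 3.065979: f = 2.670023, f' = 6.431959 → x_2 = 3.065979 - (2.670023)/(6.431959) = 2.650861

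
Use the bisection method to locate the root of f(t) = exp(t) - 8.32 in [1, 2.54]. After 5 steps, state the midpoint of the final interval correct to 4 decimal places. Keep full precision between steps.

f(1.000000) = -5.601718, f(2.540000) = 4.359671 (opposite signs)
step 1: m = 1.770000, f(m) = -2.449147 < 0 → root in [1.770000, 2.540000]
step 2: m = 2.155000, f(m) = 0.307890 > 0 → root in [1.770000, 2.155000]
step 3: m = 1.962500, f(m) = -1.202902 < 0 → root in [1.962500, 2.155000]
step 4: m = 2.058750, f(m) = -0.483832 < 0 → root in [2.058750, 2.155000]
step 5: m = 2.106875, f(m) = -0.097494 < 0 → root in [2.106875, 2.155000]
Midpoint of [2.106875, 2.155000] = 2.130938

2.1309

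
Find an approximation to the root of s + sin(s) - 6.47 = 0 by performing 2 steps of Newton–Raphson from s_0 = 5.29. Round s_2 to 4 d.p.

6.3738

Newton update: s ← s − f(s)/f'(s).
f'(s) = 1 + cos(s)
s_0 = 5.290000: f = -2.017769, f' = 1.546024 → s_1 = 5.290000 - (-2.017769)/(1.546024) = 6.595135
s_1 = 6.595135: f = 0.432049, f' = 1.951737 → s_2 = 6.595135 - (0.432049)/(1.951737) = 6.373768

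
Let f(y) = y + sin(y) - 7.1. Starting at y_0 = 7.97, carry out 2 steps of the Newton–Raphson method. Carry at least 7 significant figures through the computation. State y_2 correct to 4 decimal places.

Newton update: y ← y − f(y)/f'(y).
f'(y) = 1 + cos(y)
y_0 = 7.970000: f = 1.863277, f' = 0.884242 → y_1 = 7.970000 - (1.863277)/(0.884242) = 5.862796
y_1 = 5.862796: f = -1.645319, f' = 1.912930 → y_2 = 5.862796 - (-1.645319)/(1.912930) = 6.722900

6.7229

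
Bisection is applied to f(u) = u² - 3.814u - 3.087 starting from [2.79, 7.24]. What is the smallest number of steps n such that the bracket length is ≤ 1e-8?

Initial width b − a = 7.24 − 2.79 = 4.450000.
After n steps the width is (b−a)/2^n; need (b−a)/2^n ≤ 1e-8.
So n ≥ log₂(4.450000/1e-8) = log₂(445000000.0000) ≈ 28.7292.
Hence n = 29.

29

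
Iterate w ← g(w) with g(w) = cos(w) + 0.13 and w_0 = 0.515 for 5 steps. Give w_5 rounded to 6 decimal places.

w_1 = g(0.515000) = 1.000293
w_2 = g(1.000293) = 0.670056
w_3 = g(0.670056) = 0.913787
w_4 = g(0.913787) = 0.740752
w_5 = g(0.740752) = 0.867962

0.867962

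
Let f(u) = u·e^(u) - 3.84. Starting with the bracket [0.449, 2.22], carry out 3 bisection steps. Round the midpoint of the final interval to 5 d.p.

f(0.449000) = -3.136532, f(2.220000) = 16.600275 (opposite signs)
step 1: m = 1.334500, f(m) = 1.228560 > 0 → root in [0.449000, 1.334500]
step 2: m = 0.891750, f(m) = -1.664670 < 0 → root in [0.891750, 1.334500]
step 3: m = 1.113125, f(m) = -0.451808 < 0 → root in [1.113125, 1.334500]
Midpoint of [1.113125, 1.334500] = 1.223813

1.22381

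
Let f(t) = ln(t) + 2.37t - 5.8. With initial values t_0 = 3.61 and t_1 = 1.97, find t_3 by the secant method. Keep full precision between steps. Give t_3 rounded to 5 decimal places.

f(t_0) = 4.039408, f(t_1) = -0.453066
t_2 = 1.970000 - (-0.453066)·(1.970000 - 3.610000)/(-0.453066 - (4.039408)) = 2.135394; f(t_2) = 0.019535
t_3 = 2.135394 - (0.019535)·(2.135394 - 1.970000)/(0.019535 - (-0.453066)) = 2.128557; f(t_3) = 0.000126

2.12856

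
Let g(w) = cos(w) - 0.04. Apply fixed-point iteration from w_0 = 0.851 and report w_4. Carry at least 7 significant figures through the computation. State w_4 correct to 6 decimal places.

w_1 = g(0.851000) = 0.619232
w_2 = g(0.619232) = 0.774325
w_3 = g(0.774325) = 0.674893
w_4 = g(0.674893) = 0.740774

0.740774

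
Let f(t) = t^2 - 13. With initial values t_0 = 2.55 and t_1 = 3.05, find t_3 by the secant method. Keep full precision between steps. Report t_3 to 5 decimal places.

f(t_0) = -6.497500, f(t_1) = -3.697500
t_2 = 3.050000 - (-3.697500)·(3.050000 - 2.550000)/(-3.697500 - (-6.497500)) = 3.710268; f(t_2) = 0.766088
t_3 = 3.710268 - (0.766088)·(3.710268 - 3.050000)/(0.766088 - (-3.697500)) = 3.596946; f(t_3) = -0.061981

3.59695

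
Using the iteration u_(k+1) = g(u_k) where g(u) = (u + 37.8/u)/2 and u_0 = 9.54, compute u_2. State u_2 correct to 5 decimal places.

6.17510

u_1 = g(9.540000) = 6.751132
u_2 = g(6.751132) = 6.175097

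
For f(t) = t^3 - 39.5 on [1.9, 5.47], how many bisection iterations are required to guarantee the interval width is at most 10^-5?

19

Initial width b − a = 5.47 − 1.9 = 3.570000.
After n steps the width is (b−a)/2^n; need (b−a)/2^n ≤ 10^-5.
So n ≥ log₂(3.570000/10^-5) = log₂(357000.0000) ≈ 18.4456.
Hence n = 19.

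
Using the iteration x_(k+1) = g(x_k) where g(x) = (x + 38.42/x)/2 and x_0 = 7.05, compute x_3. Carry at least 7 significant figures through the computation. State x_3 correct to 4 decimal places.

x_1 = g(7.050000) = 6.249823
x_2 = g(6.249823) = 6.198599
x_3 = g(6.198599) = 6.198387

6.1984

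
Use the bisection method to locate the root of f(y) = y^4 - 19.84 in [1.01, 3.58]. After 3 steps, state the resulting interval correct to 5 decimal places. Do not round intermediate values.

f(1.010000) = -18.799396, f(3.580000) = 144.420109 (opposite signs)
step 1: m = 2.295000, f(m) = 7.901552 > 0 → root in [1.010000, 2.295000]
step 2: m = 1.652500, f(m) = -12.382970 < 0 → root in [1.652500, 2.295000]
step 3: m = 1.973750, f(m) = -4.663607 < 0 → root in [1.973750, 2.295000]

[1.97375, 2.29500]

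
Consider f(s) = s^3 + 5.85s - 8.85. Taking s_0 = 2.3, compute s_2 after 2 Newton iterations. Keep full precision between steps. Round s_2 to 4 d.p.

f'(s) = 3s^2 + 5.85
s_0 = 2.300000: f = 16.772000, f' = 21.720000 → s_1 = 2.300000 - (16.772000)/(21.720000) = 1.527808
s_1 = 1.527808: f = 3.653888, f' = 12.852596 → s_2 = 1.527808 - (3.653888)/(12.852596) = 1.243517

1.2435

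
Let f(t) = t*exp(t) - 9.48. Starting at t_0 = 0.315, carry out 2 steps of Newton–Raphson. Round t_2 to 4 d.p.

4.5016

f'(t) = (t+1)*exp(t)
t_0 = 0.315000: f = -9.048368, f' = 1.801891 → t_1 = 0.315000 - (-9.048368)/(1.801891) = 5.336596
t_1 = 5.336596: f = 1099.486528, f' = 1316.770635 → t_2 = 5.336596 - (1099.486528)/(1316.770635) = 4.501609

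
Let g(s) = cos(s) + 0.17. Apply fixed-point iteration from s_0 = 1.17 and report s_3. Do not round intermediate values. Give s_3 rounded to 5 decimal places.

0.69577

s_1 = g(1.170000) = 0.560152
s_2 = g(0.560152) = 1.017175
s_3 = g(1.017175) = 0.695771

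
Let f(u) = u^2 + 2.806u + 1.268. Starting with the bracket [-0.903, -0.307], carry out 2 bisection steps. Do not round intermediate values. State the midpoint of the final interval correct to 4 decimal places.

-0.5305

f(-0.903000) = -0.450409, f(-0.307000) = 0.500807 (opposite signs)
step 1: m = -0.605000, f(m) = -0.063605 < 0 → root in [-0.605000, -0.307000]
step 2: m = -0.456000, f(m) = 0.196400 > 0 → root in [-0.605000, -0.456000]
Midpoint of [-0.605000, -0.456000] = -0.530500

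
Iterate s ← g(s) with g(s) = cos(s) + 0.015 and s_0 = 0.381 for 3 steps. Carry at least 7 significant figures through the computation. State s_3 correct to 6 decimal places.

0.839134

s_1 = g(0.381000) = 0.943293
s_2 = g(0.943293) = 0.602125
s_3 = g(0.602125) = 0.839134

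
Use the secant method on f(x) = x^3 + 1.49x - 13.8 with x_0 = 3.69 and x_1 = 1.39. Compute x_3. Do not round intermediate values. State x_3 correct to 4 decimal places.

f(x_0) = 41.941509, f(x_1) = -9.043281
x_2 = 1.390000 - (-9.043281)·(1.390000 - 3.690000)/(-9.043281 - (41.941509)) = 1.797956; f(x_2) = -5.308892
x_3 = 1.797956 - (-5.308892)·(1.797956 - 1.390000)/(-5.308892 - (-9.043281)) = 2.377915; f(x_3) = 3.188969

2.3779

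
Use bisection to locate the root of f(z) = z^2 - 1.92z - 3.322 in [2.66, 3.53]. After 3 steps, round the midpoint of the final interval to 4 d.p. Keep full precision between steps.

3.0406

f(2.660000) = -1.353600, f(3.530000) = 2.361300 (opposite signs)
step 1: m = 3.095000, f(m) = 0.314625 > 0 → root in [2.660000, 3.095000]
step 2: m = 2.877500, f(m) = -0.566794 < 0 → root in [2.877500, 3.095000]
step 3: m = 2.986250, f(m) = -0.137911 < 0 → root in [2.986250, 3.095000]
Midpoint of [2.986250, 3.095000] = 3.040625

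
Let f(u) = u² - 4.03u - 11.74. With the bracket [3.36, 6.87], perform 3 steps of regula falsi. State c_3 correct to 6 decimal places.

f(3.360000) = -13.991200, f(6.870000) = 7.770800
step 1: c = 5.616645, f(c) = -2.828377 < 0 → new bracket [5.616645, 6.870000]
step 2: c = 5.951101, f(c) = -0.307331 < 0 → new bracket [5.951101, 6.870000]
step 3: c = 5.986061, f(c) = -0.030902 < 0 → new bracket [5.986061, 6.870000]

5.986061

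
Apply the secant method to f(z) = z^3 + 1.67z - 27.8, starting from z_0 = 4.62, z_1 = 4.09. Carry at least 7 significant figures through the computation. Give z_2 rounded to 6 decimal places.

3.280832

Secant update: z_(k+1) = z_k − f(z_k)·(z_k − z_(k-1))/(f(z_k) − f(z_(k-1))).
f(z_0) = 78.526528, f(z_1) = 47.448229
z_2 = 4.090000 - (47.448229)·(4.090000 - 4.620000)/(47.448229 - (78.526528)) = 3.280832; f(z_2) = 12.993405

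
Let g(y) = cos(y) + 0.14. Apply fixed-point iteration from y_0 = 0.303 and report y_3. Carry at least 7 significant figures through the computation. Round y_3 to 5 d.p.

0.96616

y_1 = g(0.303000) = 1.094446
y_2 = g(1.094446) = 0.598539
y_3 = g(0.598539) = 0.966160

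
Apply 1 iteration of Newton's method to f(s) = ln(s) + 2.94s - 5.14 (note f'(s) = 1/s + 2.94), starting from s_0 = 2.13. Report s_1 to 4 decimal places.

1.5791

s_0 = 2.130000: f = 1.878322, f' = 3.409484 → s_1 = 2.130000 - (1.878322)/(3.409484) = 1.579089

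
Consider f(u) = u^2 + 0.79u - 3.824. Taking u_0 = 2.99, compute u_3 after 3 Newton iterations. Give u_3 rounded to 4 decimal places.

1.6001

f'(u) = 2u + 0.79
u_0 = 2.990000: f = 7.478200, f' = 6.770000 → u_1 = 2.990000 - (7.478200)/(6.770000) = 1.885391
u_1 = 1.885391: f = 1.220160, f' = 4.560783 → u_2 = 1.885391 - (1.220160)/(4.560783) = 1.617858
u_2 = 1.617858: f = 0.071574, f' = 4.025717 → u_3 = 1.617858 - (0.071574)/(4.025717) = 1.600079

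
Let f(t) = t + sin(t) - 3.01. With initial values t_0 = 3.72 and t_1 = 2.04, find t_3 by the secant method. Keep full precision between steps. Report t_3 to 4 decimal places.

2.2742

f(t_0) = 0.163309, f(t_1) = -0.078071
t_2 = 2.040000 - (-0.078071)·(2.040000 - 3.720000)/(-0.078071 - (0.163309)) = 2.583374; f(t_2) = 0.103050
t_3 = 2.583374 - (0.103050)·(2.583374 - 2.040000)/(0.103050 - (-0.078071)) = 2.274218; f(t_3) = 0.026852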